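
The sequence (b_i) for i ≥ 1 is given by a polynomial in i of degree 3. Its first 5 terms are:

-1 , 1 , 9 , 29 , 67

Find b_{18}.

4929

1st diffs: 2, 8, 20, 38.
2nd diffs: 6, 12, 18.
3rd diffs: 6, 6 (constant).
So b_i = i^3 - 3i^2 + 4i - 3.
Evaluating at i = 18 gives b_{18} = 4929.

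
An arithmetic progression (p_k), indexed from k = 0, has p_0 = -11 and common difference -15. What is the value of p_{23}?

p_k = -11 + (k - 0)·(-15).
p_{23} = -11 + 23·(-15) = -356.

-356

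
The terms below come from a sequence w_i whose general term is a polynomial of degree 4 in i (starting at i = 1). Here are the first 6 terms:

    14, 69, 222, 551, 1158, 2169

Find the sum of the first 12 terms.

1st diffs: 55, 153, 329, 607, 1011.
2nd diffs: 98, 176, 278, 404.
3rd diffs: 78, 102, 126.
4th diffs: 24, 24 (constant).
Newton forward-difference form: w_i = 14 + 55·C(i-1,1) + 98·C(i-1,2) + 78·C(i-1,3) + 24·C(i-1,4).
Continuing: …, 3734, 6027, 9246, 13613, …, w_{12} = 26799.
Summing i = 1..12 (12 terms) gives 82976.

82976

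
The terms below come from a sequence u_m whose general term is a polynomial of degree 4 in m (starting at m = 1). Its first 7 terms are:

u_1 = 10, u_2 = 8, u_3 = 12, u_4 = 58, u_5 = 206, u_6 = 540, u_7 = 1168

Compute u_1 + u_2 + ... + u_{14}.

86226

1st diffs: -2, 4, 46, 148, 334, 628.
2nd diffs: 6, 42, 102, 186, 294.
3rd diffs: 36, 60, 84, 108.
4th diffs: 24, 24, 24 (constant).
Newton forward-difference form: u_m = 10 + (-2)·C(m-1,1) + 6·C(m-1,2) + 36·C(m-1,3) + 24·C(m-1,4).
Continuing: …, 2222, 3858, 6256, 9620, …, u_{14} = 27908.
Summing m = 1..14 (14 terms) gives 86226.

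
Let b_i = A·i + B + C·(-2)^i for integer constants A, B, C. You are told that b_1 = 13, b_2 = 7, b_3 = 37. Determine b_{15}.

Plug in i = 1, 2, 3: A + B - 2C = 13; 2A + B + 4C = 7; 3A + B - 8C = 37.
Subtracting the first from the second: A + 6C = -6.
Subtracting the second from the third: A - 12C = 30.
Solving: C = -2, A = 6, then B = 3.
Therefore b_{15} = 90 + 3 + (-2)·(-32768) = 65629.

65629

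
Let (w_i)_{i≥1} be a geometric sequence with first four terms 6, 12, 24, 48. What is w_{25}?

100663296

Common ratio r = 2.
w_i = 6·2^(i-1).
w_{25} = 6·2^24 = 100663296.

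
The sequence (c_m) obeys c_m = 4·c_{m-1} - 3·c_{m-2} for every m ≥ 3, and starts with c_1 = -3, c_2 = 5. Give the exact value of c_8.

Iterate the recurrence:
c_3 = 29  c_4 = 101  c_5 = 317  c_6 = 965  c_7 = 2909  c_8 = 8741.
(Characteristic roots are 3 and 1.)

8741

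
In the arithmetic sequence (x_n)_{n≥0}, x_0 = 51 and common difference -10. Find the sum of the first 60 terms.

x_n = 51 + (n - 0)·(-10).
x_{59} = -539; S = 60·(51 + (-539))/2 = -14640.

-14640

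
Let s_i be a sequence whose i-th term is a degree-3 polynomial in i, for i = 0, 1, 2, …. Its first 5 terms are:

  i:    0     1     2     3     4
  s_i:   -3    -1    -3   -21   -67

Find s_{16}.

1st diffs: 2, -2, -18, -46.
2nd diffs: -4, -16, -28.
3rd diffs: -12, -12 (constant).
Newton forward-difference form: s_i = -3 + 2·C(i,1) + (-4)·C(i,2) + (-12)·C(i,3).
At i = 16: i = 16, so s_{16} = -3 + 32 - 480 - 6720 = -7171.

-7171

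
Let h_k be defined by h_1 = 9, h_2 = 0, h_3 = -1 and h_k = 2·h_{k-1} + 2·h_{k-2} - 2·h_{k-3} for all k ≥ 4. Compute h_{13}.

h_4 = -20;  h_5 = -42;  h_6 = -122;  h_7 = -288;  h_8 = -736;  h_9 = -1804;  h_{10} = -4504;  h_{11} = -11144;  h_{12} = -27688;  h_{13} = -68656.

-68656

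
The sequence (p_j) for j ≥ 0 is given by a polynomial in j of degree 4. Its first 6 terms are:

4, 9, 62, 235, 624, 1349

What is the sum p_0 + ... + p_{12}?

96538

1st diffs: 5, 53, 173, 389, 725.
2nd diffs: 48, 120, 216, 336.
3rd diffs: 72, 96, 120.
4th diffs: 24, 24 (constant).
Newton forward-difference form: p_j = 4 + 5·C(j,1) + 48·C(j,2) + 72·C(j,3) + 24·C(j,4).
Continuing: …, 2554, 4407, 7100, 10849, …, p_{12} = 30952.
Summing j = 0..12 (13 terms) gives 96538.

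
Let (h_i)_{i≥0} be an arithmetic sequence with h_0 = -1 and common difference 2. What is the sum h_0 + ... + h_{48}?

h_i = -1 + (i - 0)·2.
h_{48} = 95; S = 49·(-1 + 95)/2 = 2303.

2303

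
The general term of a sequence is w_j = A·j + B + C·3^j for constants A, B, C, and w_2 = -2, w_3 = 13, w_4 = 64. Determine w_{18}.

387420430

At j = 2, 3, 4: 2A + B + 9C = -2; 3A + B + 27C = 13; 4A + B + 81C = 64.
Subtracting the first from the second: A + 18C = 15.
Subtracting the second from the third: A + 54C = 51.
Solving: C = 1, A = -3, then B = -5.
So w_j = -3·j + (-5) + 1·3^j; at j=18 this is 387420430.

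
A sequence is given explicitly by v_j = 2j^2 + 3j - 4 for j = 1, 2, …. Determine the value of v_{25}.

v_{25} = 2·25^2 + 3·25 - 4 = 1321.

1321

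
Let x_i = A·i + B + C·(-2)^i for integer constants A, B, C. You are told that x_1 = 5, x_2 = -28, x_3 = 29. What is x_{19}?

The three given values yield: A + B - 2C = 5; 2A + B + 4C = -28; 3A + B - 8C = 29.
Subtracting the first from the second: A + 6C = -33.
Subtracting the second from the third: A - 12C = 57.
Solving: C = -5, A = -3, then B = -2.
Therefore x_{19} = -57 + (-2) + (-5)·(-524288) = 2621381.

2621381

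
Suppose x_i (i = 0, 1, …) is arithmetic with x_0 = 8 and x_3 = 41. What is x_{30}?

Common difference d = (41 - 8) / (3 - 0) = 11.
x_i = 8 + (i - 0)·11.
x_{30} = 8 + 30·11 = 338.

338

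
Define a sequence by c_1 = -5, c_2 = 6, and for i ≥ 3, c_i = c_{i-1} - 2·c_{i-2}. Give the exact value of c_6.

-36

Applying the relation repeatedly:
c_3 = 16;  c_4 = 4;  c_5 = -28;  c_6 = -36.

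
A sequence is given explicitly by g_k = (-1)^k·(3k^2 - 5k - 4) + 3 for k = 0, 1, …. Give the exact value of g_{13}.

-435

(-1)^13 = -1; 3k^2 - 5k - 4 at k=13 is 438; so g_{13} = -435.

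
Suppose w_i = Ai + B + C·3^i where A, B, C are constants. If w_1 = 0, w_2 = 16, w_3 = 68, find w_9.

At i = 1, 2, 3: A + B + 3C = 0; 2A + B + 9C = 16; 3A + B + 27C = 68.
Subtracting the first from the second: A + 6C = 16.
Subtracting the second from the third: A + 18C = 52.
Solving: C = 3, A = -2, then B = -7.
Therefore w_9 = -18 + (-7) + 3·19683 = 59024.

59024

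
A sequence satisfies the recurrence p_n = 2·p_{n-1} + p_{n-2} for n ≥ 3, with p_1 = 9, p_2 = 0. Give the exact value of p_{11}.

8865

Iterate the recurrence:
p_3 = 9  p_4 = 18  p_5 = 45  p_6 = 108  p_7 = 261  p_8 = 630  p_9 = 1521  p_{10} = 3672  p_{11} = 8865.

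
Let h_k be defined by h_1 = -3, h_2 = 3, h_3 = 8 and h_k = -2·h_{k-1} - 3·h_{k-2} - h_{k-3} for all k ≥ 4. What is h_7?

Step forward from the initial values:
h_4 = -22, h_5 = 17, h_6 = 24, h_7 = -77.

-77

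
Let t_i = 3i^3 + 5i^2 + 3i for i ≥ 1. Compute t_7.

1295

t_7 = 3·7^3 + 5·7^2 + 3·7 = 1295.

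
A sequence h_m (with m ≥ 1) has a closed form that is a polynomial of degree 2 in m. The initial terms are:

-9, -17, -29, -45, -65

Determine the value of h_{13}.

1st diffs: -8, -12, -16, -20.
2nd diffs: -4, -4, -4 (constant).
So h_m = -2m^2 - 2m - 5.
Evaluating at m = 13 gives h_{13} = -369.

-369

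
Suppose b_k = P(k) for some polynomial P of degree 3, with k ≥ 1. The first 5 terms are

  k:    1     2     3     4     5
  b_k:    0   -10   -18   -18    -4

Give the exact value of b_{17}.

1st diffs: -10, -8, 0, 14.
2nd diffs: 2, 8, 14.
3rd diffs: 6, 6 (constant).
Newton forward-difference form: b_k = (-10)·C(k-1,1) + 2·C(k-1,2) + 6·C(k-1,3).
At k = 17: k-1 = 16, so b_{17} = -160 + 240 + 3360 = 3440.

3440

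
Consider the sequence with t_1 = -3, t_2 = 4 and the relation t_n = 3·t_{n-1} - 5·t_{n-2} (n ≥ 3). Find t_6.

t_3 = 27  t_4 = 61  t_5 = 48  t_6 = -161.

-161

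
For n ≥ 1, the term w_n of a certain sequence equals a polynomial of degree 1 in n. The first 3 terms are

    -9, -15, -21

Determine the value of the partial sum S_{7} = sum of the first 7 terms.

-189

1st diffs: -6, -6 (constant).
So w_n = -6n - 3.
Continuing: -27, -33, -39, -45.
Summing n = 1..7 (7 terms) gives -189.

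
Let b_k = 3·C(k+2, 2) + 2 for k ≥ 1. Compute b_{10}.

C(12, 2) = 66, so b_{10} = 200.

200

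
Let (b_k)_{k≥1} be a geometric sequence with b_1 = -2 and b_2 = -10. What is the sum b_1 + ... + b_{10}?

-4882812

Common ratio r = 5.
b_k = (-2)·5^(k-1).
S = (-2)·(5^10 - 1)/(5 - 1) = (-2)·(9765625 - 1)/(4) = -4882812.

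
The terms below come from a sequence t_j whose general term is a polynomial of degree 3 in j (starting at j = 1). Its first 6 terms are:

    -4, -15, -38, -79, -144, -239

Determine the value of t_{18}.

1st diffs: -11, -23, -41, -65, -95.
2nd diffs: -12, -18, -24, -30.
3rd diffs: -6, -6, -6 (constant).
So t_j = -j^3 - 4j + 1.
Evaluating at j = 18 gives t_{18} = -5903.

-5903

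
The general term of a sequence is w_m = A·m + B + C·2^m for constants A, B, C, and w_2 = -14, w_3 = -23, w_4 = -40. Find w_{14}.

-32786

At m = 2, 3, 4: 2A + B + 4C = -14; 3A + B + 8C = -23; 4A + B + 16C = -40.
Subtracting the first from the second: A + 4C = -9.
Subtracting the second from the third: A + 8C = -17.
Solving: C = -2, A = -1, then B = -4.
So w_m = -1·m + (-4) + (-2)·2^m; at m=14 this is -32786.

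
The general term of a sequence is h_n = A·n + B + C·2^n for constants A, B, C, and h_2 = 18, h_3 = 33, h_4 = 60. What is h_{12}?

12324

Plug in n = 2, 3, 4: 2A + B + 4C = 18; 3A + B + 8C = 33; 4A + B + 16C = 60.
Subtracting the first from the second: A + 4C = 15.
Subtracting the second from the third: A + 8C = 27.
Solving: C = 3, A = 3, then B = 0.
Hence h_{12} = 3·12 + 0 + 3·4096 = 12324.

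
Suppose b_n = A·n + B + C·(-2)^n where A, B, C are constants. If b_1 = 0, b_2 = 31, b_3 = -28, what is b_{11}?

Write the equations: A + B - 2C = 0; 2A + B + 4C = 31; 3A + B - 8C = -28.
Subtracting the first from the second: A + 6C = 31.
Subtracting the second from the third: A - 12C = -59.
Solving: C = 5, A = 1, then B = 9.
Therefore b_{11} = 11 + 9 + 5·(-2048) = -10220.

-10220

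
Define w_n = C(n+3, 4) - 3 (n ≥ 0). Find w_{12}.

1362

C(15, 4) = 1365, so w_{12} = 1362.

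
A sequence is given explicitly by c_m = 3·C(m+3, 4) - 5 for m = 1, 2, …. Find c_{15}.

C(18, 4) = 3060, so c_{15} = 9175.

9175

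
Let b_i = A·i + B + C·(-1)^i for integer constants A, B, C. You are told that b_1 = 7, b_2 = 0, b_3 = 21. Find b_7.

Plug in i = 1, 2, 3: A + B - C = 7; 2A + B + C = 0; 3A + B - C = 21.
Subtracting the first from the second: A + 2C = -7.
Subtracting the second from the third: A - 2C = 21.
Solving: C = -7, A = 7, then B = -7.
So b_i = 7·i + (-7) + (-7)·(-1)^i; at i=7 this is 49.

49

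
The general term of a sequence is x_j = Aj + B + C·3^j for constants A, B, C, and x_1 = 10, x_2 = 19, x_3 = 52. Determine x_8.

13105

Write the equations: A + B + 3C = 10; 2A + B + 9C = 19; 3A + B + 27C = 52.
Subtracting the first from the second: A + 6C = 9.
Subtracting the second from the third: A + 18C = 33.
Solving: C = 2, A = -3, then B = 7.
Therefore x_8 = -24 + 7 + 2·6561 = 13105.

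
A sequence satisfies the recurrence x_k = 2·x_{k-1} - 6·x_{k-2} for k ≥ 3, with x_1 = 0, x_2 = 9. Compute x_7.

504

Compute successive terms:
x_3 = 18;  x_4 = -18;  x_5 = -144;  x_6 = -180;  x_7 = 504.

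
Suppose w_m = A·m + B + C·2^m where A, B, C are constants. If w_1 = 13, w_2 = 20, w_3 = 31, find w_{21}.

4194373

Write the equations: A + B + 2C = 13; 2A + B + 4C = 20; 3A + B + 8C = 31.
Subtracting the first from the second: A + 2C = 7.
Subtracting the second from the third: A + 4C = 11.
Solving: C = 2, A = 3, then B = 6.
So w_m = 3·m + 6 + 2·2^m; at m=21 this is 4194373.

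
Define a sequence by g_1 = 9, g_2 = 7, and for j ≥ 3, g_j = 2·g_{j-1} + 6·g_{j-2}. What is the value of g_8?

Compute successive terms:
g_3 = 68, g_4 = 178, g_5 = 764, g_6 = 2596, g_7 = 9776, g_8 = 35128.

35128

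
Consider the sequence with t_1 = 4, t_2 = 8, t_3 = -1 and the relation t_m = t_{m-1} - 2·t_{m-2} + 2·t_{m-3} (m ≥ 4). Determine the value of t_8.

-43

Iterate the recurrence:
t_4 = -9, t_5 = 9, t_6 = 25, t_7 = -11, t_8 = -43.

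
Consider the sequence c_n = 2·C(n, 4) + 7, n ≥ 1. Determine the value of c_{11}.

667

C(11, 4) = 330, so c_{11} = 667.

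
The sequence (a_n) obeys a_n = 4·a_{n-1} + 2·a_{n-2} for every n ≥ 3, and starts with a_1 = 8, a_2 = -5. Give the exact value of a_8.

-9896

Applying the relation repeatedly:
a_3 = -4, a_4 = -26, a_5 = -112, a_6 = -500, a_7 = -2224, a_8 = -9896.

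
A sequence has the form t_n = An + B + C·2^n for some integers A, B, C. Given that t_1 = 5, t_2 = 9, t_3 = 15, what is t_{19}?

524327

Plug in n = 1, 2, 3: A + B + 2C = 5; 2A + B + 4C = 9; 3A + B + 8C = 15.
Subtracting the first from the second: A + 2C = 4.
Subtracting the second from the third: A + 4C = 6.
Solving: C = 1, A = 2, then B = 1.
So t_n = 2·n + 1 + 1·2^n; at n=19 this is 524327.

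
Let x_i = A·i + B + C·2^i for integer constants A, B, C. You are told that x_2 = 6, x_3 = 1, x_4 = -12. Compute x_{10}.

The three given values yield: 2A + B + 4C = 6; 3A + B + 8C = 1; 4A + B + 16C = -12.
Subtracting the first from the second: A + 4C = -5.
Subtracting the second from the third: A + 8C = -13.
Solving: C = -2, A = 3, then B = 8.
Therefore x_{10} = 30 + 8 + (-2)·1024 = -2010.

-2010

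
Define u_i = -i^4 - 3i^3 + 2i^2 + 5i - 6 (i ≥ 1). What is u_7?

u_7 = -1·7^4 - 3·7^3 + 2·7^2 + 5·7 - 6 = -3303.

-3303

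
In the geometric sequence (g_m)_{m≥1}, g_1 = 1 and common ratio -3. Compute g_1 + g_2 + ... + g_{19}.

290565367

g_m = 1·(-3)^(m-1).
S = 1·((-3)^19 - 1)/(-3 - 1) = 1·(-1162261467 - 1)/(-4) = 290565367.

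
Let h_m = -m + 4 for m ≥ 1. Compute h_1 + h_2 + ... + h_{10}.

Over m = 1..10: Σm = 55.
Total = (-1)·55 + (4)·10 = -15.

-15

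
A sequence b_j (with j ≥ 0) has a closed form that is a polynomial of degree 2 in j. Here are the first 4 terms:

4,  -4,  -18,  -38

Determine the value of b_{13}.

1st diffs: -8, -14, -20.
2nd diffs: -6, -6 (constant).
Newton forward-difference form: b_j = 4 + (-8)·C(j,1) + (-6)·C(j,2).
At j = 13: j = 13, so b_{13} = 4 - 104 - 468 = -568.

-568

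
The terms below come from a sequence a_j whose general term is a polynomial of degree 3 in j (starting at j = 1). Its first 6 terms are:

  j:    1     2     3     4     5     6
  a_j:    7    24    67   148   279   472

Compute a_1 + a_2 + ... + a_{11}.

1st diffs: 17, 43, 81, 131, 193.
2nd diffs: 26, 38, 50, 62.
3rd diffs: 12, 12, 12 (constant).
Newton forward-difference form: a_j = 7 + 17·C(j-1,1) + 26·C(j-1,2) + 12·C(j-1,3).
Continuing: …, 739, 1092, 1543, 2104, …, a_{11} = 2787.
Summing j = 1..11 (11 terms) gives 9262.

9262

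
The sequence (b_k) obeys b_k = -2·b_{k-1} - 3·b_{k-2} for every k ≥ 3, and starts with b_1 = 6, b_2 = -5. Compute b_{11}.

Step forward from the initial values:
b_3 = -8; b_4 = 31; b_5 = -38; b_6 = -17; b_7 = 148; b_8 = -245; b_9 = 46; b_{10} = 643; b_{11} = -1424.

-1424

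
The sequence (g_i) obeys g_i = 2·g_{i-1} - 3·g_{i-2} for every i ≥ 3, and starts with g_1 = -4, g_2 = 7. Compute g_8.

-29

g_3 = 26  g_4 = 31  g_5 = -16  g_6 = -125  g_7 = -202  g_8 = -29.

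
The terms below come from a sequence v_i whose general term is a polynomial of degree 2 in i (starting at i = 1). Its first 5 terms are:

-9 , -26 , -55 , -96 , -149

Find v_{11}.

-719

1st diffs: -17, -29, -41, -53.
2nd diffs: -12, -12, -12 (constant).
Newton forward-difference form: v_i = -9 + (-17)·C(i-1,1) + (-12)·C(i-1,2).
At i = 11: i-1 = 10, so v_{11} = -9 - 170 - 540 = -719.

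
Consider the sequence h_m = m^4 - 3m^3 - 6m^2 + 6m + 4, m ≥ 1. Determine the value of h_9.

3946

h_9 = 1·9^4 - 3·9^3 - 6·9^2 + 6·9 + 4 = 3946.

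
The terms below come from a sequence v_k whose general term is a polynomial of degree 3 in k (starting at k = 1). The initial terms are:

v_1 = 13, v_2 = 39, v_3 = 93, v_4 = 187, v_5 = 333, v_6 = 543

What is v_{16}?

1st diffs: 26, 54, 94, 146, 210.
2nd diffs: 28, 40, 52, 64.
3rd diffs: 12, 12, 12 (constant).
Newton forward-difference form: v_k = 13 + 26·C(k-1,1) + 28·C(k-1,2) + 12·C(k-1,3).
At k = 16: k-1 = 15, so v_{16} = 13 + 390 + 2940 + 5460 = 8803.

8803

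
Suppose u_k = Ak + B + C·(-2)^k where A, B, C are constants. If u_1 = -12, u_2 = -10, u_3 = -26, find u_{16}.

The three given values yield: A + B - 2C = -12; 2A + B + 4C = -10; 3A + B - 8C = -26.
Subtracting the first from the second: A + 6C = 2.
Subtracting the second from the third: A - 12C = -16.
Solving: C = 1, A = -4, then B = -6.
So u_k = -4·k + (-6) + 1·(-2)^k; at k=16 this is 65466.

65466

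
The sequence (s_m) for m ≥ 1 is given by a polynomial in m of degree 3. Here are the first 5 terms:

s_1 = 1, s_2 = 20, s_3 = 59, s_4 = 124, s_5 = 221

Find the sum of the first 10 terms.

1st diffs: 19, 39, 65, 97.
2nd diffs: 20, 26, 32.
3rd diffs: 6, 6 (constant).
So s_m = m^3 + 4m^2 - 4.
Continuing: …, 356, 535, 764, 1049, …, s_{10} = 1396.
Summing m = 1..10 (10 terms) gives 4525.

4525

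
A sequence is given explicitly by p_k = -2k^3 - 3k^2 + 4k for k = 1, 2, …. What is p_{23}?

p_{23} = -2·23^3 - 3·23^2 + 4·23 = -25829.

-25829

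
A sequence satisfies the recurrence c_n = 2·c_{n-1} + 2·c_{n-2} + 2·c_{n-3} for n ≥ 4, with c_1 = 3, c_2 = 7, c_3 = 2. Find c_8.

Compute successive terms:
c_4 = 24; c_5 = 66; c_6 = 184; c_7 = 548; c_8 = 1596.

1596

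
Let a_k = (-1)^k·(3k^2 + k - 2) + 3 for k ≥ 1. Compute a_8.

(-1)^8 = 1; 3k^2 + k - 2 at k=8 is 198; so a_8 = 201.

201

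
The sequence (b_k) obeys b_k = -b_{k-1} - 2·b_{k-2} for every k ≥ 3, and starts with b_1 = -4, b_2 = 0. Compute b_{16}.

Iterate the recurrence:
b_3 = 8  b_4 = -8  b_5 = -8  …  b_{13} = 184  b_{14} = -360  b_{15} = -8  b_{16} = 728.

728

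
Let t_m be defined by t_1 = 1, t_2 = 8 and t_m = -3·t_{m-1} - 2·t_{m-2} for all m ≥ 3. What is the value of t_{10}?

4598

Applying the relation repeatedly:
t_3 = -26;  t_4 = 62;  t_5 = -134;  t_6 = 278;  t_7 = -566;  t_8 = 1142;  t_9 = -2294;  t_{10} = 4598.
(Characteristic roots are -1 and -2.)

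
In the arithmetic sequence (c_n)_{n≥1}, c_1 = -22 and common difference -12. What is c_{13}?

-166

c_n = -22 + (n - 1)·(-12).
c_{13} = -22 + 12·(-12) = -166.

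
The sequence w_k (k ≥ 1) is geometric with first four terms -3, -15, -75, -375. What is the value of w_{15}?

Common ratio r = 5.
w_k = (-3)·5^(k-1).
w_{15} = (-3)·5^14 = -18310546875.

-18310546875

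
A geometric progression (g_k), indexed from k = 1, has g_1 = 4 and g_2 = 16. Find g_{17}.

Common ratio r = 4.
g_k = 4·4^(k-1).
g_{17} = 4·4^16 = 17179869184.

17179869184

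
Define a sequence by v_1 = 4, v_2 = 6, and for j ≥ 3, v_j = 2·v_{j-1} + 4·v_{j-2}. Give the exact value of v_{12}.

v_3 = 28, v_4 = 80, v_5 = 272, v_6 = 864, v_7 = 2816, v_8 = 9088, v_9 = 29440, v_{10} = 95232, v_{11} = 308224, v_{12} = 997376.

997376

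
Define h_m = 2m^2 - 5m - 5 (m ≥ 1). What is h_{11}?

h_{11} = 2·11^2 - 5·11 - 5 = 182.

182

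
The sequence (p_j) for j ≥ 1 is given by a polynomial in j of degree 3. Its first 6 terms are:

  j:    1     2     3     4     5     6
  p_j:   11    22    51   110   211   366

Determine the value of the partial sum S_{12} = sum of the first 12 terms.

1st diffs: 11, 29, 59, 101, 155.
2nd diffs: 18, 30, 42, 54.
3rd diffs: 12, 12, 12 (constant).
Newton forward-difference form: p_j = 11 + 11·C(j-1,1) + 18·C(j-1,2) + 12·C(j-1,3).
Continuing: …, 587, 886, 1275, 1766, …, p_{12} = 3102.
Summing j = 1..12 (12 terms) gives 10758.

10758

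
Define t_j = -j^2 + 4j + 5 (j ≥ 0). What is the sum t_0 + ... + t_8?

Over j = 0..8: Σj = 36, Σj² = 204.
Total = (-1)·204 + (4)·36 + (5)·9 = -15.

-15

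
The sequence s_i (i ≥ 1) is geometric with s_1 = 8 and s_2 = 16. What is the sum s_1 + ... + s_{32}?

Common ratio r = 2.
s_i = 8·2^(i-1).
S = 8·(2^32 - 1)/(2 - 1) = 8·(4294967296 - 1)/(1) = 34359738360.

34359738360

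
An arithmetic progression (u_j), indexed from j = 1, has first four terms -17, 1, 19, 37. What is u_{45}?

775

Common difference d = 18.
u_j = -17 + (j - 1)·18.
u_{45} = -17 + 44·18 = 775.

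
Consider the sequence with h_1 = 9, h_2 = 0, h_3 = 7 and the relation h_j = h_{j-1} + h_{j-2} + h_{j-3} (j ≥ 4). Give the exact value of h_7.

h_4 = 16  h_5 = 23  h_6 = 46  h_7 = 85.

85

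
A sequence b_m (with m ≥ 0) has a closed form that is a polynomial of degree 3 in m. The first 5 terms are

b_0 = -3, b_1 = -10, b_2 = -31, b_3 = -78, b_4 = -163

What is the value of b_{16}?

1st diffs: -7, -21, -47, -85.
2nd diffs: -14, -26, -38.
3rd diffs: -12, -12 (constant).
Newton forward-difference form: b_m = -3 + (-7)·C(m,1) + (-14)·C(m,2) + (-12)·C(m,3).
At m = 16: m = 16, so b_{16} = -3 - 112 - 1680 - 6720 = -8515.

-8515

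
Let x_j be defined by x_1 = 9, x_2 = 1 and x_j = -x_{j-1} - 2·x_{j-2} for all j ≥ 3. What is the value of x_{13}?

x_3 = -19;  x_4 = 17;  x_5 = 21;  …;  x_{10} = -71;  x_{11} = 317;  x_{12} = -175;  x_{13} = -459.

-459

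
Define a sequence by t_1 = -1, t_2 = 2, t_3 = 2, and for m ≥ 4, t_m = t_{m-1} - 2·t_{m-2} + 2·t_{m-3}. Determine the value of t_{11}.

Iterate the recurrence:
t_4 = -4;  t_5 = -4;  t_6 = 8;  t_7 = 8;  t_8 = -16;  t_9 = -16;  t_{10} = 32;  t_{11} = 32.

32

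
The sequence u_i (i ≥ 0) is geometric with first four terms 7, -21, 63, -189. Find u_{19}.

-8135830269

Common ratio r = -3.
u_i = 7·(-3)^(i-0).
u_{19} = 7·(-3)^19 = -8135830269.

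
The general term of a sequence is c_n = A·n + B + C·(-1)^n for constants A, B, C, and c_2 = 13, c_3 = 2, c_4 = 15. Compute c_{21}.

20

Plug in n = 2, 3, 4: 2A + B + C = 13; 3A + B - C = 2; 4A + B + C = 15.
Subtracting the first from the second: A - 2C = -11.
Subtracting the second from the third: A + 2C = 13.
Solving: C = 6, A = 1, then B = 5.
Hence c_{21} = 1·21 + 5 + 6·(-1) = 20.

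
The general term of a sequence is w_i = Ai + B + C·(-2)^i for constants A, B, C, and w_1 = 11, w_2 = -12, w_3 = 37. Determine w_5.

135

The three given values yield: A + B - 2C = 11; 2A + B + 4C = -12; 3A + B - 8C = 37.
Subtracting the first from the second: A + 6C = -23.
Subtracting the second from the third: A - 12C = 49.
Solving: C = -4, A = 1, then B = 2.
Hence w_5 = 1·5 + 2 + (-4)·(-32) = 135.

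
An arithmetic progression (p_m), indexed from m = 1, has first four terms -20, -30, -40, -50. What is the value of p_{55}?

Common difference d = -10.
p_m = -20 + (m - 1)·(-10).
p_{55} = -20 + 54·(-10) = -560.

-560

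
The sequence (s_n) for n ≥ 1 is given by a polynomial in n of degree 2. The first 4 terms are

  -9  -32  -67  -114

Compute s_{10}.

1st diffs: -23, -35, -47.
2nd diffs: -12, -12 (constant).
Newton forward-difference form: s_n = -9 + (-23)·C(n-1,1) + (-12)·C(n-1,2).
At n = 10: n-1 = 9, so s_{10} = -9 - 207 - 432 = -648.

-648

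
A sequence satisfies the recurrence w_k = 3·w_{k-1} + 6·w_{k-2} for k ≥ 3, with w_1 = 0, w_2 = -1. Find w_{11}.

Compute successive terms:
w_3 = -3  w_4 = -15  w_5 = -63  w_6 = -279  w_7 = -1215  w_8 = -5319  w_9 = -23247  w_{10} = -101655  w_{11} = -444447.

-444447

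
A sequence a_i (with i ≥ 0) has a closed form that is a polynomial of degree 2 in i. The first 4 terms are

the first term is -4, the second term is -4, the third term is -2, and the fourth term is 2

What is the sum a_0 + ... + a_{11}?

392

1st diffs: 0, 2, 4.
2nd diffs: 2, 2 (constant).
So a_i = i^2 - i - 4.
Continuing: …, 8, 16, 26, 38, …, a_{11} = 106.
Summing i = 0..11 (12 terms) gives 392.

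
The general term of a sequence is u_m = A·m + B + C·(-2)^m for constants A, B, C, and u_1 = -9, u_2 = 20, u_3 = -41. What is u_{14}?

81908

Write the equations: A + B - 2C = -9; 2A + B + 4C = 20; 3A + B - 8C = -41.
Subtracting the first from the second: A + 6C = 29.
Subtracting the second from the third: A - 12C = -61.
Solving: C = 5, A = -1, then B = 2.
Hence u_{14} = -1·14 + 2 + 5·16384 = 81908.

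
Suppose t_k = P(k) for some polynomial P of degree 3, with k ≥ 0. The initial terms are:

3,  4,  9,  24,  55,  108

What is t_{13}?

2044

1st diffs: 1, 5, 15, 31, 53.
2nd diffs: 4, 10, 16, 22.
3rd diffs: 6, 6, 6 (constant).
So t_k = k^3 - k^2 + k + 3.
Evaluating at k = 13 gives t_{13} = 2044.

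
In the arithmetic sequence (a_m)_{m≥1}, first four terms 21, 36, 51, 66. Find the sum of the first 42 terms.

Common difference d = 15.
a_m = 21 + (m - 1)·15.
a_{42} = 636; S = 42·(21 + 636)/2 = 13797.

13797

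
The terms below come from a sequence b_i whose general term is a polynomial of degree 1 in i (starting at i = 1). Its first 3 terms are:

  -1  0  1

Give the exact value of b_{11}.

1st diffs: 1, 1 (constant).
So b_i = i - 2.
Evaluating at i = 11 gives b_{11} = 9.

9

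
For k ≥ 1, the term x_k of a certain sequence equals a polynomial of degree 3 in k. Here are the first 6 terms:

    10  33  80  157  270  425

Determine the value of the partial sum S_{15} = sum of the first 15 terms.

21675

1st diffs: 23, 47, 77, 113, 155.
2nd diffs: 24, 30, 36, 42.
3rd diffs: 6, 6, 6 (constant).
So x_k = k^3 + 6k^2 - 2k + 5.
Continuing: …, 628, 885, 1202, 1585, …, x_{15} = 4700.
Summing k = 1..15 (15 terms) gives 21675.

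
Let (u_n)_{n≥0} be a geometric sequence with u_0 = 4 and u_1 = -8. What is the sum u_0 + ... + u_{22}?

11184812

Common ratio r = -2.
u_n = 4·(-2)^(n-0).
S = 4·((-2)^23 - 1)/(-2 - 1) = 4·(-8388608 - 1)/(-3) = 11184812.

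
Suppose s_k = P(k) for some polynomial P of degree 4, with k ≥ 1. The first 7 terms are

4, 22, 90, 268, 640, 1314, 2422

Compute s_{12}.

1st diffs: 18, 68, 178, 372, 674, 1108.
2nd diffs: 50, 110, 194, 302, 434.
3rd diffs: 60, 84, 108, 132.
4th diffs: 24, 24, 24 (constant).
Newton forward-difference form: s_k = 4 + 18·C(k-1,1) + 50·C(k-1,2) + 60·C(k-1,3) + 24·C(k-1,4).
At k = 12: k-1 = 11, so s_{12} = 4 + 198 + 2750 + 9900 + 7920 = 20772.

20772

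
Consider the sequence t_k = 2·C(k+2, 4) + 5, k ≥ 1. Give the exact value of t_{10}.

C(12, 4) = 495, so t_{10} = 995.

995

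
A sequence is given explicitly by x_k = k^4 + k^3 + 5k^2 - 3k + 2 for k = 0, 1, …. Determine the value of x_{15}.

55082

x_{15} = 1·15^4 + 1·15^3 + 5·15^2 - 3·15 + 2 = 55082.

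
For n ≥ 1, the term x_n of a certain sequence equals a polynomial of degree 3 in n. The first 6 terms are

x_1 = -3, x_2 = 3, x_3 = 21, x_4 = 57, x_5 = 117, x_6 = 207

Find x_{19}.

6837

1st diffs: 6, 18, 36, 60, 90.
2nd diffs: 12, 18, 24, 30.
3rd diffs: 6, 6, 6 (constant).
So x_n = n^3 - n - 3.
Evaluating at n = 19 gives x_{19} = 6837.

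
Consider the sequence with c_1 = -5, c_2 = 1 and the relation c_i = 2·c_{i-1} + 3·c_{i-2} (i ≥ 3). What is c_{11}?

c_3 = -13;  c_4 = -23;  c_5 = -85;  c_6 = -239;  c_7 = -733;  c_8 = -2183;  c_9 = -6565;  c_{10} = -19679;  c_{11} = -59053.
(Characteristic roots are 3 and -1.)

-59053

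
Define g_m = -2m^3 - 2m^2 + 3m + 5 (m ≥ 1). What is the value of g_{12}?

-3703

g_{12} = -2·12^3 - 2·12^2 + 3·12 + 5 = -3703.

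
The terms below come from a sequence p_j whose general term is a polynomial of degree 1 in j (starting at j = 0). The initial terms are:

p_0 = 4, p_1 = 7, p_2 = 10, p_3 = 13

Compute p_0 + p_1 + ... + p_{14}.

375

1st diffs: 3, 3, 3 (constant).
So p_j = 3j + 4.
Continuing: …, 16, 19, 22, 25, …, p_{14} = 46.
Summing j = 0..14 (15 terms) gives 375.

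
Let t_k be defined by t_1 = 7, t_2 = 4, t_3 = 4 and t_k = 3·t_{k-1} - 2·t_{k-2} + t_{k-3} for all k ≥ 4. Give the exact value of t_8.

371

t_4 = 11, t_5 = 29, t_6 = 69, t_7 = 160, t_8 = 371.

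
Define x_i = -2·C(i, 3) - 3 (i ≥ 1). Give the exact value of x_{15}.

-913

C(15, 3) = 455, so x_{15} = -913.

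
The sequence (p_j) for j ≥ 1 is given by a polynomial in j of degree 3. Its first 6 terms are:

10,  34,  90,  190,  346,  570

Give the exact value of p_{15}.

1st diffs: 24, 56, 100, 156, 224.
2nd diffs: 32, 44, 56, 68.
3rd diffs: 12, 12, 12 (constant).
So p_j = 2j^3 + 4j^2 - 2j + 6.
Evaluating at j = 15 gives p_{15} = 7626.

7626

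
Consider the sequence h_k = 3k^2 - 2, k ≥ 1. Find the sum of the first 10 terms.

1135

Over k = 1..10: Σk = 55, Σk² = 385.
Total = (3)·385 + (-2)·10 = 1135.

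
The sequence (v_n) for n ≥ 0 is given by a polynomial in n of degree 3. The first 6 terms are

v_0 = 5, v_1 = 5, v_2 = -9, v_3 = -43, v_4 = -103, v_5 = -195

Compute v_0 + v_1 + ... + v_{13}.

-11032

1st diffs: 0, -14, -34, -60, -92.
2nd diffs: -14, -20, -26, -32.
3rd diffs: -6, -6, -6 (constant).
Newton forward-difference form: v_n = 5 + (-14)·C(n,2) + (-6)·C(n,3).
Continuing: …, -325, -499, -723, -1003, …, v_{13} = -2803.
Summing n = 0..13 (14 terms) gives -11032.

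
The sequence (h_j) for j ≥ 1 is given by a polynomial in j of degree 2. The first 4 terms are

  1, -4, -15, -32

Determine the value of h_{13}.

1st diffs: -5, -11, -17.
2nd diffs: -6, -6 (constant).
Newton forward-difference form: h_j = 1 + (-5)·C(j-1,1) + (-6)·C(j-1,2).
At j = 13: j-1 = 12, so h_{13} = 1 - 60 - 396 = -455.

-455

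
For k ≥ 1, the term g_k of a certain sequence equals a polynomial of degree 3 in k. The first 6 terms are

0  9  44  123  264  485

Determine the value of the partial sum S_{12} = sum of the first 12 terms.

1st diffs: 9, 35, 79, 141, 221.
2nd diffs: 26, 44, 62, 80.
3rd diffs: 18, 18, 18 (constant).
Newton forward-difference form: g_k = 9·C(k-1,1) + 26·C(k-1,2) + 18·C(k-1,3).
Continuing: …, 804, 1239, 1808, 2529, …, g_{12} = 4499.
Summing k = 1..12 (12 terms) gives 15224.

15224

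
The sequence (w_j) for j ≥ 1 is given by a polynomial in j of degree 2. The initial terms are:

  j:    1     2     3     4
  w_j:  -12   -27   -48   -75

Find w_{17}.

-972

1st diffs: -15, -21, -27.
2nd diffs: -6, -6 (constant).
Newton forward-difference form: w_j = -12 + (-15)·C(j-1,1) + (-6)·C(j-1,2).
At j = 17: j-1 = 16, so w_{17} = -12 - 240 - 720 = -972.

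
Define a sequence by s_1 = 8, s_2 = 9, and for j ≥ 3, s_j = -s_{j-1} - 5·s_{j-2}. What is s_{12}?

s_3 = -49  s_4 = 4  s_5 = 241  s_6 = -261  s_7 = -944  s_8 = 2249  s_9 = 2471  s_{10} = -13716  s_{11} = 1361  s_{12} = 67219.

67219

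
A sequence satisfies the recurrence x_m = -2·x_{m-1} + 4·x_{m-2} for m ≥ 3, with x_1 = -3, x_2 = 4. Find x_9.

x_3 = -20  x_4 = 56  x_5 = -192  x_6 = 608  x_7 = -1984  x_8 = 6400  x_9 = -20736.

-20736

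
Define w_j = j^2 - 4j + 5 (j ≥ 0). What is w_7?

w_7 = 1·7^2 - 4·7 + 5 = 26.

26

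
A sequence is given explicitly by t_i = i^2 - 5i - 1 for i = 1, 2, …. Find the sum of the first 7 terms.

Over i = 1..7: Σi = 28, Σi² = 140.
Total = (1)·140 + (-5)·28 + (-1)·7 = -7.

-7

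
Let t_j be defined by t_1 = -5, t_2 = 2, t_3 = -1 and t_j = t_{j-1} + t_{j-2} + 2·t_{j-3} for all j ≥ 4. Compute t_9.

-145

Applying the relation repeatedly:
t_4 = -9;  t_5 = -6;  t_6 = -17;  t_7 = -41;  t_8 = -70;  t_9 = -145.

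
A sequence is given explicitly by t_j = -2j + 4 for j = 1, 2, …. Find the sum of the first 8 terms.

Over j = 1..8: Σj = 36.
Total = (-2)·36 + (4)·8 = -40.

-40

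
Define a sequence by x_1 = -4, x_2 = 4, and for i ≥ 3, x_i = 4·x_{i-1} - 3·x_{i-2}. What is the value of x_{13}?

Step forward from the initial values:
x_3 = 28; x_4 = 100; x_5 = 316; …; x_{10} = 78724; x_{11} = 236188; x_{12} = 708580; x_{13} = 2125756.
(Characteristic roots are 3 and 1.)

2125756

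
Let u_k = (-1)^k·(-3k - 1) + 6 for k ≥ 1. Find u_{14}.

(-1)^14 = 1; -3k - 1 at k=14 is -43; so u_{14} = -37.

-37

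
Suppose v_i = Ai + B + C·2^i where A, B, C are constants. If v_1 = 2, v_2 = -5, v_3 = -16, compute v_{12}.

At i = 1, 2, 3: A + B + 2C = 2; 2A + B + 4C = -5; 3A + B + 8C = -16.
Subtracting the first from the second: A + 2C = -7.
Subtracting the second from the third: A + 4C = -11.
Solving: C = -2, A = -3, then B = 9.
Therefore v_{12} = -36 + 9 + (-2)·4096 = -8219.

-8219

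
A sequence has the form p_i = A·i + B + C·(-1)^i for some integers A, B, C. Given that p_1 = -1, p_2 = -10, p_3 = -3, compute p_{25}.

-25

The three given values yield: A + B - C = -1; 2A + B + C = -10; 3A + B - C = -3.
Subtracting the first from the second: A + 2C = -9.
Subtracting the second from the third: A - 2C = 7.
Solving: C = -4, A = -1, then B = -4.
Hence p_{25} = -1·25 + (-4) + (-4)·(-1) = -25.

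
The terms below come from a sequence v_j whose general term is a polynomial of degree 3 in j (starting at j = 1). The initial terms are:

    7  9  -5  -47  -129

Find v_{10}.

1st diffs: 2, -14, -42, -82.
2nd diffs: -16, -28, -40.
3rd diffs: -12, -12 (constant).
Newton forward-difference form: v_j = 7 + 2·C(j-1,1) + (-16)·C(j-1,2) + (-12)·C(j-1,3).
At j = 10: j-1 = 9, so v_{10} = 7 + 18 - 576 - 1008 = -1559.

-1559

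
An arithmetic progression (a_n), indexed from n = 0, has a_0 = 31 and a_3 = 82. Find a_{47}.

830

Common difference d = (82 - 31) / (3 - 0) = 17.
a_n = 31 + (n - 0)·17.
a_{47} = 31 + 47·17 = 830.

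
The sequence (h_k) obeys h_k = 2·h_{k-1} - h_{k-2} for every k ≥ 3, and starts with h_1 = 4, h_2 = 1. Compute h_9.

h_3 = -2, h_4 = -5, h_5 = -8, h_6 = -11, h_7 = -14, h_8 = -17, h_9 = -20.
(Characteristic roots are 1 and 1.)

-20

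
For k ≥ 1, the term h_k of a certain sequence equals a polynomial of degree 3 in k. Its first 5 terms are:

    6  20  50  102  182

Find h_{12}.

2030

1st diffs: 14, 30, 52, 80.
2nd diffs: 16, 22, 28.
3rd diffs: 6, 6 (constant).
Newton forward-difference form: h_k = 6 + 14·C(k-1,1) + 16·C(k-1,2) + 6·C(k-1,3).
At k = 12: k-1 = 11, so h_{12} = 6 + 154 + 880 + 990 = 2030.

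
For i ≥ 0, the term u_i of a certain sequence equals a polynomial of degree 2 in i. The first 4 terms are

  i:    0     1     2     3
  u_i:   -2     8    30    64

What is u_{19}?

1st diffs: 10, 22, 34.
2nd diffs: 12, 12 (constant).
Newton forward-difference form: u_i = -2 + 10·C(i,1) + 12·C(i,2).
At i = 19: i = 19, so u_{19} = -2 + 190 + 2052 = 2240.

2240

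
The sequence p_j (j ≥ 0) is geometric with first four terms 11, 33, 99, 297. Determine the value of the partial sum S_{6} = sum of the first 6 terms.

Common ratio r = 3.
p_j = 11·3^(j-0).
S = 11·(3^6 - 1)/(3 - 1) = 11·(729 - 1)/(2) = 4004.

4004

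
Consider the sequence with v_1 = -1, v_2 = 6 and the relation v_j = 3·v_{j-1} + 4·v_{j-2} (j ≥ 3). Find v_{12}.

4194306

v_3 = 14; v_4 = 66; v_5 = 254; v_6 = 1026; v_7 = 4094; v_8 = 16386; v_9 = 65534; v_{10} = 262146; v_{11} = 1048574; v_{12} = 4194306.
(Characteristic roots are 4 and -1.)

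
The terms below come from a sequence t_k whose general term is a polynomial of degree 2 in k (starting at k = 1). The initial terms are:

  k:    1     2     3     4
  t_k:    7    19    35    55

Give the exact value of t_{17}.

679

1st diffs: 12, 16, 20.
2nd diffs: 4, 4 (constant).
Newton forward-difference form: t_k = 7 + 12·C(k-1,1) + 4·C(k-1,2).
At k = 17: k-1 = 16, so t_{17} = 7 + 192 + 480 = 679.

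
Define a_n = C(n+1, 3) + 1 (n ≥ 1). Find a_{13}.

C(14, 3) = 364, so a_{13} = 365.

365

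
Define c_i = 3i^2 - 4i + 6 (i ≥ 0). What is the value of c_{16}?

710

c_{16} = 3·16^2 - 4·16 + 6 = 710.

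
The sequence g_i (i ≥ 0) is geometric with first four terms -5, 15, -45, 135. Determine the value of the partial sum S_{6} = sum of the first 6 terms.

910

Common ratio r = -3.
g_i = (-5)·(-3)^(i-0).
S = (-5)·((-3)^6 - 1)/(-3 - 1) = (-5)·(729 - 1)/(-4) = 910.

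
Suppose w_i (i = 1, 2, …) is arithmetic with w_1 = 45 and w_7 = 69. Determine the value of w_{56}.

265

Common difference d = (69 - 45) / (7 - 1) = 4.
w_i = 45 + (i - 1)·4.
w_{56} = 45 + 55·4 = 265.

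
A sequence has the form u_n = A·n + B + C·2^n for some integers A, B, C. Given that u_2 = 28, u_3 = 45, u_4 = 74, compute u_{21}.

Write the equations: 2A + B + 4C = 28; 3A + B + 8C = 45; 4A + B + 16C = 74.
Subtracting the first from the second: A + 4C = 17.
Subtracting the second from the third: A + 8C = 29.
Solving: C = 3, A = 5, then B = 6.
Therefore u_{21} = 105 + 6 + 3·2097152 = 6291567.

6291567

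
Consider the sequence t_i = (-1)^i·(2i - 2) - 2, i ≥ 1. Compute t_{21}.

-42

(-1)^21 = -1; 2i - 2 at i=21 is 40; so t_{21} = -42.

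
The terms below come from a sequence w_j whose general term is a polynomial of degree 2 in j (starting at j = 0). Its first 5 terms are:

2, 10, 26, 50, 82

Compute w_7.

1st diffs: 8, 16, 24, 32.
2nd diffs: 8, 8, 8 (constant).
Newton forward-difference form: w_j = 2 + 8·C(j,1) + 8·C(j,2).
At j = 7: j = 7, so w_7 = 2 + 56 + 168 = 226.

226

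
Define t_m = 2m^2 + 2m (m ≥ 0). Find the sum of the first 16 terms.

2720

Over m = 0..15: Σm = 120, Σm² = 1240.
Total = (2)·1240 + (2)·120 = 2720.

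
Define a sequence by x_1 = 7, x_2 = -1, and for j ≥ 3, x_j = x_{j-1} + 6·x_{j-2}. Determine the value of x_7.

Step forward from the initial values:
x_3 = 41, x_4 = 35, x_5 = 281, x_6 = 491, x_7 = 2177.
(Characteristic roots are 3 and -2.)

2177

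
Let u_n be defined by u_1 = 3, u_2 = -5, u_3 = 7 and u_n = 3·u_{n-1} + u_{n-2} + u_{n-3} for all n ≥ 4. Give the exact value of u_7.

u_4 = 19; u_5 = 59; u_6 = 203; u_7 = 687.

687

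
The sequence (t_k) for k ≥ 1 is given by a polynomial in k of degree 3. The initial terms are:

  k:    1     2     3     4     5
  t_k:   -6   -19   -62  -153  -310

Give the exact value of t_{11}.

-3646

1st diffs: -13, -43, -91, -157.
2nd diffs: -30, -48, -66.
3rd diffs: -18, -18 (constant).
So t_k = -3k^3 + 3k^2 - k - 5.
Evaluating at k = 11 gives t_{11} = -3646.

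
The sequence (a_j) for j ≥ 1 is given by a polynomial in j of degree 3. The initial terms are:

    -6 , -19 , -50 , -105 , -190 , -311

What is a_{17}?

1st diffs: -13, -31, -55, -85, -121.
2nd diffs: -18, -24, -30, -36.
3rd diffs: -6, -6, -6 (constant).
Newton forward-difference form: a_j = -6 + (-13)·C(j-1,1) + (-18)·C(j-1,2) + (-6)·C(j-1,3).
At j = 17: j-1 = 16, so a_{17} = -6 - 208 - 2160 - 3360 = -5734.

-5734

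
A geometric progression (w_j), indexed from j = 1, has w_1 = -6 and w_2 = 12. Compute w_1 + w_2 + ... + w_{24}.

33554430

Common ratio r = -2.
w_j = (-6)·(-2)^(j-1).
S = (-6)·((-2)^24 - 1)/(-2 - 1) = (-6)·(16777216 - 1)/(-3) = 33554430.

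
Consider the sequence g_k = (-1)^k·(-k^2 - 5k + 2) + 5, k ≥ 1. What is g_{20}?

(-1)^20 = 1; -k^2 - 5k + 2 at k=20 is -498; so g_{20} = -493.

-493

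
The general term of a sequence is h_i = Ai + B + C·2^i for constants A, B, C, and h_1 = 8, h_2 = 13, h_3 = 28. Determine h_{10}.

5073

Write the equations: A + B + 2C = 8; 2A + B + 4C = 13; 3A + B + 8C = 28.
Subtracting the first from the second: A + 2C = 5.
Subtracting the second from the third: A + 4C = 15.
Solving: C = 5, A = -5, then B = 3.
Hence h_{10} = -5·10 + 3 + 5·1024 = 5073.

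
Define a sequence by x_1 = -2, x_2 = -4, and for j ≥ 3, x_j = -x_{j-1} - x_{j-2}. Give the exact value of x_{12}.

Applying the relation repeatedly:
x_3 = 6; x_4 = -2; x_5 = -4; x_6 = 6; x_7 = -2; x_8 = -4; x_9 = 6; x_{10} = -2; x_{11} = -4; x_{12} = 6.

6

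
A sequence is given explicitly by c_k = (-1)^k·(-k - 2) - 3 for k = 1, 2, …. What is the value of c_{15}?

(-1)^15 = -1; -k - 2 at k=15 is -17; so c_{15} = 14.

14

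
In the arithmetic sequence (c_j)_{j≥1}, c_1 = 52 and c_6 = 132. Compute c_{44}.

740

Common difference d = (132 - 52) / (6 - 1) = 16.
c_j = 52 + (j - 1)·16.
c_{44} = 52 + 43·16 = 740.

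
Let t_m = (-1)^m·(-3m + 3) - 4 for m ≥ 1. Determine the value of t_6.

-19

(-1)^6 = 1; -3m + 3 at m=6 is -15; so t_6 = -19.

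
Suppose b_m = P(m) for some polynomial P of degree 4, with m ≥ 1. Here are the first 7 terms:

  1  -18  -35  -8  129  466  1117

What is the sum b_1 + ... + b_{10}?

1st diffs: -19, -17, 27, 137, 337, 651.
2nd diffs: 2, 44, 110, 200, 314.
3rd diffs: 42, 66, 90, 114.
4th diffs: 24, 24, 24 (constant).
So b_m = m^4 - 3m^3 - 6m^2 + 5m + 4.
Continuing: 2220, 3937, 6454.
Summing m = 1..10 (10 terms) gives 14263.

14263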